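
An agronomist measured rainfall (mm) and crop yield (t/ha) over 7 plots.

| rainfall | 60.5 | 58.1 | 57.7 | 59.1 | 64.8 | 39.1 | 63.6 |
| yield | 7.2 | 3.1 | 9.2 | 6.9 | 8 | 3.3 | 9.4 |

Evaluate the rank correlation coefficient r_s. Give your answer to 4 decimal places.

Rank rainfall: 5, 3, 2, 4, 7, 1, 6
Rank yield: 4, 1, 6, 3, 5, 2, 7
d = rank(rainfall) − rank(yield): 1, 2, -4, 1, 2, -1, -1; Σd² = 28
ρ = 1 − 6Σd² / [n(n²−1)] = 1 − 6×28 / (7×48) = 1 − 168/336 ≈ 0.5000

0.5000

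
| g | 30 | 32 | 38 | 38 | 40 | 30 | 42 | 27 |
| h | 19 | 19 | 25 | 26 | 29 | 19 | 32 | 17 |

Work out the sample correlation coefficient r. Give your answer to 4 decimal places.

n = 8, Σg = 277, Σh = 186, Σg² = 9805, Σh² = 4538, Σgh = 6649
nΣgh − ΣgΣh = 53192 − 51522 = 1670
nΣg² − (Σg)² = 78440 − 76729 = 1711; nΣh² − (Σh)² = 36304 − 34596 = 1708
r = 1670 / √(1711 × 1708) = 1670 / 1709.4993 ≈ 0.9769

0.9769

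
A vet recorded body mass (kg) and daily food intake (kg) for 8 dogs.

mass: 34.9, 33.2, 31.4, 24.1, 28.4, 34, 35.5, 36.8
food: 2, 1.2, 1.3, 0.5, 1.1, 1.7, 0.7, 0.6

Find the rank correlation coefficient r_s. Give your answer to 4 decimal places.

Rank mass: 6, 4, 3, 1, 2, 5, 7, 8
Rank food: 8, 5, 6, 1, 4, 7, 3, 2
d = rank(mass) − rank(food): -2, -1, -3, 0, -2, -2, 4, 6; Σd² = 74
ρ = 1 − 6Σd² / [n(n²−1)] = 1 − 6×74 / (8×63) = 1 − 444/504 ≈ 0.1190

0.1190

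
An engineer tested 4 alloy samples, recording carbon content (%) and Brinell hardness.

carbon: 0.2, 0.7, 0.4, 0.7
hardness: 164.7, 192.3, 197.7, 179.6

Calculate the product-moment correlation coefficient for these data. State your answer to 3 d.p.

n = 4, Σx = 2, Σy = 734.3, Σx² = 1.18, Σy² = 135446.83, Σxy = 372.35
nΣxy − ΣxΣy = 1489.4 − 1468.6 = 20.8
nΣx² − (Σx)² = 4.72 − 4 = 0.72; nΣy² − (Σy)² = 541787.32 − 539196.49 = 2590.83
r = 20.8 / √(0.72 × 2590.83) = 20.8 / 43.1902 ≈ 0.482

0.482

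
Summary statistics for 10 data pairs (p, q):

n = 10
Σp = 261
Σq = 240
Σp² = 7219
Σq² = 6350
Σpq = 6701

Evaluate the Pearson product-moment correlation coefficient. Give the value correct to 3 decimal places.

0.892

r = (nΣpq − ΣpΣq) / √[(nΣp² − (Σp)²)(nΣq² − (Σq)²)]
Numerator: 10×6701 − 261×240 = 4370
Denominator: √[(72190 − 68121)(63500 − 57600)] = √[4069 × 5900] = 4899.7041
r = 4370 / 4899.7041 ≈ 0.892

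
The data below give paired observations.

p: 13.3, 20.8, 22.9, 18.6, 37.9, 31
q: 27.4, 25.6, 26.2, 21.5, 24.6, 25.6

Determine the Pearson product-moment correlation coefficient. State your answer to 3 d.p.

-0.128

n = 6, Σp = 144.5, Σq = 150.9, Σp² = 3877.31, Σq² = 3815.33, Σpq = 3622.72
nΣpq − ΣpΣq = 21736.32 − 21805.05 = -68.73
nΣp² − (Σp)² = 23263.86 − 20880.25 = 2383.61; nΣq² − (Σq)² = 22891.98 − 22770.81 = 121.17
r = -68.73 / √(2383.61 × 121.17) = -68.73 / 537.4216 ≈ -0.128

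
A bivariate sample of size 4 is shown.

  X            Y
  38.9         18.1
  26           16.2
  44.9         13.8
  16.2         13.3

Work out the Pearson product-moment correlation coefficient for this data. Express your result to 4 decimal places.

0.3049

n = 4, ΣX = 126, ΣY = 61.4, ΣX² = 4467.66, ΣY² = 957.38, ΣXY = 1960.37
nΣXY − ΣXΣY = 7841.48 − 7736.4 = 105.08
nΣX² − (ΣX)² = 17870.64 − 15876 = 1994.64; nΣY² − (ΣY)² = 3829.52 − 3769.96 = 59.56
r = 105.08 / √(1994.64 × 59.56) = 105.08 / 344.6749 ≈ 0.3049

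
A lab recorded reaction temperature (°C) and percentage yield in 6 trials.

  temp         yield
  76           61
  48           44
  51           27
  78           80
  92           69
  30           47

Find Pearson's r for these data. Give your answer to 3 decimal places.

n = 6, Σx = 375, Σy = 328, Σx² = 26129, Σy² = 19756, Σxy = 22123
nΣxy − ΣxΣy = 132738 − 123000 = 9738
nΣx² − (Σx)² = 156774 − 140625 = 16149; nΣy² − (Σy)² = 118536 − 107584 = 10952
r = 9738 / √(16149 × 10952) = 9738 / 13299.0168 ≈ 0.732

0.732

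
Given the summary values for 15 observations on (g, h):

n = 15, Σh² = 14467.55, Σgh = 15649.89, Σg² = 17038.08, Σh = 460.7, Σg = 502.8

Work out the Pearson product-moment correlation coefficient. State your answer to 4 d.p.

0.8563

r = (nΣgh − ΣgΣh) / √[(nΣg² − (Σg)²)(nΣh² − (Σh)²)]
Numerator: 15×15649.89 − 502.8×460.7 = 3108.39
Denominator: √[(255571.2 − 252807.84)(217013.25 − 212244.49)] = √[2763.36 × 4768.76] = 3630.1241
r = 3108.39 / 3630.1241 ≈ 0.8563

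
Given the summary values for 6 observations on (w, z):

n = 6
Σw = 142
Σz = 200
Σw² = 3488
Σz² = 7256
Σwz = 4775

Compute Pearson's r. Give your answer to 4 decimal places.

r = (nΣwz − ΣwΣz) / √[(nΣw² − (Σw)²)(nΣz² − (Σz)²)]
Numerator: 6×4775 − 142×200 = 250
Denominator: √[(20928 − 20164)(43536 − 40000)] = √[764 × 3536] = 1643.6253
r = 250 / 1643.6253 ≈ 0.1521

0.1521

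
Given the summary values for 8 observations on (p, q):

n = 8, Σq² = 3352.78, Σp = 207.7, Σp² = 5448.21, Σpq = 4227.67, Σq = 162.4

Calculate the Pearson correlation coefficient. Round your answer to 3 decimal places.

r = (nΣpq − ΣpΣq) / √[(nΣp² − (Σp)²)(nΣq² − (Σq)²)]
Numerator: 8×4227.67 − 207.7×162.4 = 90.88
Denominator: √[(43585.68 − 43139.29)(26822.24 − 26373.76)] = √[446.39 × 448.48] = 447.4338
r = 90.88 / 447.4338 ≈ 0.203

0.203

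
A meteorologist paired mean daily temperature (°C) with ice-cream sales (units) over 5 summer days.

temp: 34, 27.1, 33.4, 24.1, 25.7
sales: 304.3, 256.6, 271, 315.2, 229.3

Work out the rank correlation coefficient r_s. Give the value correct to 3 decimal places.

0.000

Rank temp: 5, 3, 4, 1, 2
Rank sales: 4, 2, 3, 5, 1
d = rank(temp) − rank(sales): 1, 1, 1, -4, 1; Σd² = 20
ρ = 1 − 6Σd² / [n(n²−1)] = 1 − 6×20 / (5×24) = 1 − 120/120 ≈ 0.000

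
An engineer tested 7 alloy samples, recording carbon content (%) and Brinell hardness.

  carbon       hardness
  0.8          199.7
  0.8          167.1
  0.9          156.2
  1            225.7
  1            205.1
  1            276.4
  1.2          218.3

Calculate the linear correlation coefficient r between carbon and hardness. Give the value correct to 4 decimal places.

0.5017

n = 7, Σx = 6.7, Σy = 1448.5, Σx² = 6.53, Σy² = 309259.29, Σxy = 1403.18
nΣxy − ΣxΣy = 9822.26 − 9704.95 = 117.31
nΣx² − (Σx)² = 45.71 − 44.89 = 0.82; nΣy² − (Σy)² = 2164815.03 − 2098152.25 = 66662.78
r = 117.31 / √(0.82 × 66662.78) = 117.31 / 233.8022 ≈ 0.5017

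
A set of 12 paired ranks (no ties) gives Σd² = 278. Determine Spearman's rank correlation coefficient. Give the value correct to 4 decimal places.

ρ = 1 − 6Σd² / [n(n²−1)] = 1 − 6×278 / (12×143)
  = 1 − 1668/1716 = 1 − 0.97203 ≈ 0.0280

0.0280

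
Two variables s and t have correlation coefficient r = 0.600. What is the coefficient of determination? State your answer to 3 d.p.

r² = (0.600)² = 0.360

0.360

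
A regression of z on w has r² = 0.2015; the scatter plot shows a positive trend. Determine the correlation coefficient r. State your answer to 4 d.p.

0.4489

|r| = √0.2015 = 0.4489
The association is positive, so r = 0.4489.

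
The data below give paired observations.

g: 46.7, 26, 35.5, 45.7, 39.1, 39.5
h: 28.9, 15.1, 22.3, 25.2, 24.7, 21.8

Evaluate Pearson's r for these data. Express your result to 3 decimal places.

0.944

n = 6, Σg = 232.5, Σh = 138, Σg² = 9294.69, Σh² = 3280.88, Σgh = 5512.39
nΣgh − ΣgΣh = 33074.34 − 32085 = 989.34
nΣg² − (Σg)² = 55768.14 − 54056.25 = 1711.89; nΣh² − (Σh)² = 19685.28 − 19044 = 641.28
r = 989.34 / √(1711.89 × 641.28) = 989.34 / 1047.7599 ≈ 0.944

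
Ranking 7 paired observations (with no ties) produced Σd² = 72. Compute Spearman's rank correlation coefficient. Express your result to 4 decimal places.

ρ = 1 − 6Σd² / [n(n²−1)] = 1 − 6×72 / (7×48)
  = 1 − 432/336 = 1 − 1.28571 ≈ -0.2857

-0.2857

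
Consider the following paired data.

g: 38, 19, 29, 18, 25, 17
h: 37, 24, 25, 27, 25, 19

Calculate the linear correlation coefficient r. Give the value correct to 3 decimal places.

n = 6, Σg = 146, Σh = 157, Σg² = 3884, Σh² = 4285, Σgh = 4021
nΣgh − ΣgΣh = 24126 − 22922 = 1204
nΣg² − (Σg)² = 23304 − 21316 = 1988; nΣh² − (Σh)² = 25710 − 24649 = 1061
r = 1204 / √(1988 × 1061) = 1204 / 1452.3319 ≈ 0.829

0.829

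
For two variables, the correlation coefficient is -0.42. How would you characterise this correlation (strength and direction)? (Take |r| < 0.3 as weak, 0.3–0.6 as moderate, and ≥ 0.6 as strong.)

moderate negative

r = -0.42 < 0 so the relationship is negative.
|r| = 0.42, which falls in the moderate range.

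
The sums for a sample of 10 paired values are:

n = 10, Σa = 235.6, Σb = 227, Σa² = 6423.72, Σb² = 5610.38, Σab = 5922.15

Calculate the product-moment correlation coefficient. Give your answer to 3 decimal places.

r = (nΣab − ΣaΣb) / √[(nΣa² − (Σa)²)(nΣb² − (Σb)²)]
Numerator: 10×5922.15 − 235.6×227 = 5740.3
Denominator: √[(64237.2 − 55507.36)(56103.8 − 51529)] = √[8729.84 × 4574.8] = 6319.5943
r = 5740.3 / 6319.5943 ≈ 0.908

0.908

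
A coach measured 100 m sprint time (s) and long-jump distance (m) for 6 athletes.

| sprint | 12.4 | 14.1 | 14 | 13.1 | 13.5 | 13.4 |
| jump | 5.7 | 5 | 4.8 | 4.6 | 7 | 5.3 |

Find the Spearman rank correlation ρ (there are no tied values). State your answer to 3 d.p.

-0.143

Rank sprint: 1, 6, 5, 2, 4, 3
Rank jump: 5, 3, 2, 1, 6, 4
d = rank(sprint) − rank(jump): -4, 3, 3, 1, -2, -1; Σd² = 40
ρ = 1 − 6Σd² / [n(n²−1)] = 1 − 6×40 / (6×35) = 1 − 240/210 ≈ -0.143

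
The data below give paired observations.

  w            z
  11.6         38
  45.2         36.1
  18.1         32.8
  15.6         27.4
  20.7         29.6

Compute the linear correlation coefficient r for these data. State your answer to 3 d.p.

n = 5, Σw = 111.2, Σz = 163.9, Σw² = 3177.06, Σz² = 5449.97, Σwz = 3706.36
nΣwz − ΣwΣz = 18531.8 − 18225.68 = 306.12
nΣw² − (Σw)² = 15885.3 − 12365.44 = 3519.86; nΣz² − (Σz)² = 27249.85 − 26863.21 = 386.64
r = 306.12 / √(3519.86 × 386.64) = 306.12 / 1166.5842 ≈ 0.262

0.262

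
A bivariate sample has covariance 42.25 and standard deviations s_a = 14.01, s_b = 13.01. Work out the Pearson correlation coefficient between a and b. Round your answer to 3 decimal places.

r = Cov(a,b) / (s_a · s_b) = 42.25 / (14.01 × 13.01)
  = 42.25 / 182.2701 ≈ 0.232

0.232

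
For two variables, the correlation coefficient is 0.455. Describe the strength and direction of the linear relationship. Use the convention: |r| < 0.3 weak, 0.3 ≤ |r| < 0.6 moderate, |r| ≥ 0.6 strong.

r = 0.455 > 0 so the relationship is positive.
|r| = 0.455, which falls in the moderate range.

moderate positive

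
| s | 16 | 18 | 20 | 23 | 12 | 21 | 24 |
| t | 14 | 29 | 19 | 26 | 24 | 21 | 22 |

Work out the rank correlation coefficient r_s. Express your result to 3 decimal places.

0.107

Rank s: 2, 3, 4, 6, 1, 5, 7
Rank t: 1, 7, 2, 6, 5, 3, 4
d = rank(s) − rank(t): 1, -4, 2, 0, -4, 2, 3; Σd² = 50
ρ = 1 − 6Σd² / [n(n²−1)] = 1 − 6×50 / (7×48) = 1 − 300/336 ≈ 0.107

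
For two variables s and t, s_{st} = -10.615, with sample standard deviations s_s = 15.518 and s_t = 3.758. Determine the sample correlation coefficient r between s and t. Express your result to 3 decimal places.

r = Cov(s,t) / (s_s · s_t) = -10.615 / (15.518 × 3.758)
  = -10.615 / 58.3166 ≈ -0.182

-0.182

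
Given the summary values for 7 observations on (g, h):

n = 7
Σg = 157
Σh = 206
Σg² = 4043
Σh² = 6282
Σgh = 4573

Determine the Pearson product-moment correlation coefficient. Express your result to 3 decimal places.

-0.140

r = (nΣgh − ΣgΣh) / √[(nΣg² − (Σg)²)(nΣh² − (Σh)²)]
Numerator: 7×4573 − 157×206 = -331
Denominator: √[(28301 − 24649)(43974 − 42436)] = √[3652 × 1538] = 2369.9738
r = -331 / 2369.9738 ≈ -0.140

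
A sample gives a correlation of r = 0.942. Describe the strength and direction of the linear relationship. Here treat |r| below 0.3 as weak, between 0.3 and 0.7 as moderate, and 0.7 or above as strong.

r = 0.942 > 0 so the relationship is positive.
|r| = 0.942, which falls in the strong range.

strong positive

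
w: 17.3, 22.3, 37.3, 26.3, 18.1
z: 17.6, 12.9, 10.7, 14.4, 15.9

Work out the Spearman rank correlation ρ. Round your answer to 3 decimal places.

Rank w: 1, 3, 5, 4, 2
Rank z: 5, 2, 1, 3, 4
d = rank(w) − rank(z): -4, 1, 4, 1, -2; Σd² = 38
ρ = 1 − 6Σd² / [n(n²−1)] = 1 − 6×38 / (5×24) = 1 − 228/120 ≈ -0.900

-0.900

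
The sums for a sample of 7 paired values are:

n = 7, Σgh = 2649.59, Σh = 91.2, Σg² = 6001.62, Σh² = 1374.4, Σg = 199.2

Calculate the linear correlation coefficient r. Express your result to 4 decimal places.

r = (nΣgh − ΣgΣh) / √[(nΣg² − (Σg)²)(nΣh² − (Σh)²)]
Numerator: 7×2649.59 − 199.2×91.2 = 380.09
Denominator: √[(42011.34 − 39680.64)(9620.8 − 8317.44)] = √[2330.7 × 1303.36] = 1742.9117
r = 380.09 / 1742.9117 ≈ 0.2181

0.2181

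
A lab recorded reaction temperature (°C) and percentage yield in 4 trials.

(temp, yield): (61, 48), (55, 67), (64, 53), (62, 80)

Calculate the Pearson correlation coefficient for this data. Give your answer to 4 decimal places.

-0.2324

n = 4, Σx = 242, Σy = 248, Σx² = 14686, Σy² = 16002, Σxy = 14965
nΣxy − ΣxΣy = 59860 − 60016 = -156
nΣx² − (Σx)² = 58744 − 58564 = 180; nΣy² − (Σy)² = 64008 − 61504 = 2504
r = -156 / √(180 × 2504) = -156 / 671.3568 ≈ -0.2324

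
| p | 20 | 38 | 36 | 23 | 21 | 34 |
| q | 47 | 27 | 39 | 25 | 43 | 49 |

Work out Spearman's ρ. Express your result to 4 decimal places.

-0.3714

Rank p: 1, 6, 5, 3, 2, 4
Rank q: 5, 2, 3, 1, 4, 6
d = rank(p) − rank(q): -4, 4, 2, 2, -2, -2; Σd² = 48
ρ = 1 − 6Σd² / [n(n²−1)] = 1 − 6×48 / (6×35) = 1 − 288/210 ≈ -0.3714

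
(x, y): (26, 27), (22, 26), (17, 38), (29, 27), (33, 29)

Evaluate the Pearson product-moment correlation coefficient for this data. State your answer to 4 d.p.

n = 5, Σx = 127, Σy = 147, Σx² = 3379, Σy² = 4419, Σxy = 3660
nΣxy − ΣxΣy = 18300 − 18669 = -369
nΣx² − (Σx)² = 16895 − 16129 = 766; nΣy² − (Σy)² = 22095 − 21609 = 486
r = -369 / √(766 × 486) = -369 / 610.1442 ≈ -0.6048

-0.6048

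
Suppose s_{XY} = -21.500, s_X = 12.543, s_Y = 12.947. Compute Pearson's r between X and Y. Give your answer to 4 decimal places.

r = Cov(X,Y) / (s_X · s_Y) = -21.500 / (12.543 × 12.947)
  = -21.500 / 162.3942 ≈ -0.1324

-0.1324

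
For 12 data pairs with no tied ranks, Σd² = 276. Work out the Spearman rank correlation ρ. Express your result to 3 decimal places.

ρ = 1 − 6Σd² / [n(n²−1)] = 1 − 6×276 / (12×143)
  = 1 − 1656/1716 = 1 − 0.9650 ≈ 0.035

0.035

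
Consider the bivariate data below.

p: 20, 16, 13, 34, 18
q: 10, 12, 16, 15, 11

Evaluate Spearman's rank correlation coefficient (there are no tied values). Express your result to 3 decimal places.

-0.400

Rank p: 4, 2, 1, 5, 3
Rank q: 1, 3, 5, 4, 2
d = rank(p) − rank(q): 3, -1, -4, 1, 1; Σd² = 28
ρ = 1 − 6Σd² / [n(n²−1)] = 1 − 6×28 / (5×24) = 1 − 168/120 ≈ -0.400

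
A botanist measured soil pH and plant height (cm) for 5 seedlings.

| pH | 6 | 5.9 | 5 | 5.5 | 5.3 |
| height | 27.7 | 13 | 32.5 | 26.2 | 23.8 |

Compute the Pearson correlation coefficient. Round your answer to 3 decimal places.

-0.572

n = 5, Σx = 27.7, Σy = 123.2, Σx² = 154.15, Σy² = 3245.42, Σxy = 675.64
nΣxy − ΣxΣy = 3378.2 − 3412.64 = -34.44
nΣx² − (Σx)² = 770.75 − 767.29 = 3.46; nΣy² − (Σy)² = 16227.1 − 15178.24 = 1048.86
r = -34.44 / √(3.46 × 1048.86) = -34.44 / 60.2416 ≈ -0.572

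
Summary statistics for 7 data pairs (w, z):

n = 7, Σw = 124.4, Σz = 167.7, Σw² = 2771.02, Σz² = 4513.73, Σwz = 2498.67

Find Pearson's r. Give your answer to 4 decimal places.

r = (nΣwz − ΣwΣz) / √[(nΣw² − (Σw)²)(nΣz² − (Σz)²)]
Numerator: 7×2498.67 − 124.4×167.7 = -3371.19
Denominator: √[(19397.14 − 15475.36)(31596.11 − 28123.29)] = √[3921.78 × 3472.82] = 3690.4791
r = -3371.19 / 3690.4791 ≈ -0.9135

-0.9135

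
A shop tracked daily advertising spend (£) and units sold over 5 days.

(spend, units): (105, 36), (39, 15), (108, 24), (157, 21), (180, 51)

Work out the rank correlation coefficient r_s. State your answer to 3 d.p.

0.600

Rank spend: 2, 1, 3, 4, 5
Rank units: 4, 1, 3, 2, 5
d = rank(spend) − rank(units): -2, 0, 0, 2, 0; Σd² = 8
ρ = 1 − 6Σd² / [n(n²−1)] = 1 − 6×8 / (5×24) = 1 − 48/120 ≈ 0.600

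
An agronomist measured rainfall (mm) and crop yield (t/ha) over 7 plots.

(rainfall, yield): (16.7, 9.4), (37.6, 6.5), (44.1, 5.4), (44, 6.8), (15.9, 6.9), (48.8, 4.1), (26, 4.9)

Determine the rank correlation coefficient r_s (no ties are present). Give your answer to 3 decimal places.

-0.714

Rank rainfall: 2, 4, 6, 5, 1, 7, 3
Rank yield: 7, 4, 3, 5, 6, 1, 2
d = rank(rainfall) − rank(yield): -5, 0, 3, 0, -5, 6, 1; Σd² = 96
ρ = 1 − 6Σd² / [n(n²−1)] = 1 − 6×96 / (7×48) = 1 − 576/336 ≈ -0.714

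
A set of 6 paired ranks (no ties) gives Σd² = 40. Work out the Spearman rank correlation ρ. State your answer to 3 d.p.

-0.143

ρ = 1 − 6Σd² / [n(n²−1)] = 1 − 6×40 / (6×35)
  = 1 − 240/210 = 1 − 1.1429 ≈ -0.143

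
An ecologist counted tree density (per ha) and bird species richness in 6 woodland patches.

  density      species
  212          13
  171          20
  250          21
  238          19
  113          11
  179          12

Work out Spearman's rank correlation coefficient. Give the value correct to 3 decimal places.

0.657

Rank density: 4, 2, 6, 5, 1, 3
Rank species: 3, 5, 6, 4, 1, 2
d = rank(density) − rank(species): 1, -3, 0, 1, 0, 1; Σd² = 12
ρ = 1 − 6Σd² / [n(n²−1)] = 1 − 6×12 / (6×35) = 1 − 72/210 ≈ 0.657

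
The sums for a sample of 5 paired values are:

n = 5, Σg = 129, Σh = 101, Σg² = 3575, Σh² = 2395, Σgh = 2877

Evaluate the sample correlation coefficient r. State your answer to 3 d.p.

r = (nΣgh − ΣgΣh) / √[(nΣg² − (Σg)²)(nΣh² − (Σh)²)]
Numerator: 5×2877 − 129×101 = 1356
Denominator: √[(17875 − 16641)(11975 − 10201)] = √[1234 × 1774] = 1479.5662
r = 1356 / 1479.5662 ≈ 0.916

0.916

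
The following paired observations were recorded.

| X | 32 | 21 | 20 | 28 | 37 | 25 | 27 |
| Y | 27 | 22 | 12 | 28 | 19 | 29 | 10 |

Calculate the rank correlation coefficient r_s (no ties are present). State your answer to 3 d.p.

0.143

Rank X: 6, 2, 1, 5, 7, 3, 4
Rank Y: 5, 4, 2, 6, 3, 7, 1
d = rank(X) − rank(Y): 1, -2, -1, -1, 4, -4, 3; Σd² = 48
ρ = 1 − 6Σd² / [n(n²−1)] = 1 − 6×48 / (7×48) = 1 − 288/336 ≈ 0.143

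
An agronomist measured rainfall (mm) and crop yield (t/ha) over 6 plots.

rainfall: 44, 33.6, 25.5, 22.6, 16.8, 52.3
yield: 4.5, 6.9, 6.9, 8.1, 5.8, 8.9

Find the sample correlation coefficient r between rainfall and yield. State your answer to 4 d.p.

n = 6, Σx = 194.8, Σy = 41.1, Σx² = 7243.5, Σy² = 293.93, Σxy = 1351.76
nΣxy − ΣxΣy = 8110.56 − 8006.28 = 104.28
nΣx² − (Σx)² = 43461 − 37947.04 = 5513.96; nΣy² − (Σy)² = 1763.58 − 1689.21 = 74.37
r = 104.28 / √(5513.96 × 74.37) = 104.28 / 640.3696 ≈ 0.1628

0.1628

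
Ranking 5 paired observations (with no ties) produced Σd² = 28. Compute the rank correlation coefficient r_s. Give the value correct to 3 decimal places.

-0.400

ρ = 1 − 6Σd² / [n(n²−1)] = 1 − 6×28 / (5×24)
  = 1 − 168/120 = 1 − 1.4000 ≈ -0.400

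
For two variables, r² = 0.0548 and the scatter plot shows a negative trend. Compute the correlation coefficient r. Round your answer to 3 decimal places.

-0.234

|r| = √0.0548 = 0.234
The association is negative, so r = −0.234.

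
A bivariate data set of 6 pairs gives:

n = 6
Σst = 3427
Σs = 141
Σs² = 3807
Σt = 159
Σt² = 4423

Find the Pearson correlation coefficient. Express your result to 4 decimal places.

r = (nΣst − ΣsΣt) / √[(nΣs² − (Σs)²)(nΣt² − (Σt)²)]
Numerator: 6×3427 − 141×159 = -1857
Denominator: √[(22842 − 19881)(26538 − 25281)] = √[2961 × 1257] = 1929.2426
r = -1857 / 1929.2426 ≈ -0.9626

-0.9626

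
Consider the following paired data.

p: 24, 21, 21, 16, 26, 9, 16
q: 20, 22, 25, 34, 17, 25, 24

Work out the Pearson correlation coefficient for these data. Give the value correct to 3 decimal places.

-0.600

n = 7, Σp = 133, Σq = 167, Σp² = 2727, Σq² = 4155, Σpq = 3062
nΣpq − ΣpΣq = 21434 − 22211 = -777
nΣp² − (Σp)² = 19089 − 17689 = 1400; nΣq² − (Σq)² = 29085 − 27889 = 1196
r = -777 / √(1400 × 1196) = -777 / 1293.9861 ≈ -0.600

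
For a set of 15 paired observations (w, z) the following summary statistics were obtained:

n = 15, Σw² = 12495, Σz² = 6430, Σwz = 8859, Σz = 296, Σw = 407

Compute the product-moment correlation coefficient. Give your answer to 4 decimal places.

r = (nΣwz − ΣwΣz) / √[(nΣw² − (Σw)²)(nΣz² − (Σz)²)]
Numerator: 15×8859 − 407×296 = 12413
Denominator: √[(187425 − 165649)(96450 − 87616)] = √[21776 × 8834] = 13869.7218
r = 12413 / 13869.7218 ≈ 0.8950

0.8950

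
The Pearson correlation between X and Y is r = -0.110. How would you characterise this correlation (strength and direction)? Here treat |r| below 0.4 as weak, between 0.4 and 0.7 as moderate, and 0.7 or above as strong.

weak negative

r = -0.110 < 0 so the relationship is negative.
|r| = 0.110, which falls in the weak range.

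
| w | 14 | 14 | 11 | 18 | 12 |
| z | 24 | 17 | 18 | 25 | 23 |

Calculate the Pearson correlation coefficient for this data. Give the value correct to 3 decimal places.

n = 5, Σw = 69, Σz = 107, Σw² = 981, Σz² = 2343, Σwz = 1498
nΣwz − ΣwΣz = 7490 − 7383 = 107
nΣw² − (Σw)² = 4905 − 4761 = 144; nΣz² − (Σz)² = 11715 − 11449 = 266
r = 107 / √(144 × 266) = 107 / 195.7141 ≈ 0.547

0.547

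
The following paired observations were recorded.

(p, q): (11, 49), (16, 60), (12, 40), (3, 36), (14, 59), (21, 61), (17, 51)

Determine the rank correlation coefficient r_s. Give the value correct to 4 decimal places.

Rank p: 2, 5, 3, 1, 4, 7, 6
Rank q: 3, 6, 2, 1, 5, 7, 4
d = rank(p) − rank(q): -1, -1, 1, 0, -1, 0, 2; Σd² = 8
ρ = 1 − 6Σd² / [n(n²−1)] = 1 − 6×8 / (7×48) = 1 − 48/336 ≈ 0.8571

0.8571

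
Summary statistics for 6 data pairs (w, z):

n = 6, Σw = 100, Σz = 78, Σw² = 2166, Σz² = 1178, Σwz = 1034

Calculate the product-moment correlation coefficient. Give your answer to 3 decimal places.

-0.930

r = (nΣwz − ΣwΣz) / √[(nΣw² − (Σw)²)(nΣz² − (Σz)²)]
Numerator: 6×1034 − 100×78 = -1596
Denominator: √[(12996 − 10000)(7068 − 6084)] = √[2996 × 984] = 1716.9927
r = -1596 / 1716.9927 ≈ -0.930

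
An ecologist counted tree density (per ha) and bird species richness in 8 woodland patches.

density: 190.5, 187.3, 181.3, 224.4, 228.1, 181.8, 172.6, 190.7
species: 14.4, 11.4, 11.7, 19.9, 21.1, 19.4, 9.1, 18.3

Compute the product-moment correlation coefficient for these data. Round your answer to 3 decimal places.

0.738

n = 8, Σx = 1556.7, Σy = 125.3, Σx² = 305834.69, Σy² = 2109.49, Σxy = 24865.49
nΣxy − ΣxΣy = 198923.92 − 195054.51 = 3869.41
nΣx² − (Σx)² = 2446677.52 − 2423314.89 = 23362.63; nΣy² − (Σy)² = 16875.92 − 15700.09 = 1175.83
r = 3869.41 / √(23362.63 × 1175.83) = 3869.41 / 5241.2290 ≈ 0.738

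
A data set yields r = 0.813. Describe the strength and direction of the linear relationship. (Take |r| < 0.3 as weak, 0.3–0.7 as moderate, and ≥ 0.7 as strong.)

strong positive

r = 0.813 > 0 so the relationship is positive.
|r| = 0.813, which falls in the strong range.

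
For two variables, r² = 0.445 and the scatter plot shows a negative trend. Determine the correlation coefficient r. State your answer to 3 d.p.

|r| = √0.445 = 0.667
The association is negative, so r = −0.667.

-0.667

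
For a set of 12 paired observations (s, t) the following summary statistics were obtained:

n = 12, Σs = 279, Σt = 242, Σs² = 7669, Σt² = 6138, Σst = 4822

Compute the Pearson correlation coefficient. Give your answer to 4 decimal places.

-0.6598

r = (nΣst − ΣsΣt) / √[(nΣs² − (Σs)²)(nΣt² − (Σt)²)]
Numerator: 12×4822 − 279×242 = -9654
Denominator: √[(92028 − 77841)(73656 − 58564)] = √[14187 × 15092] = 14632.5050
r = -9654 / 14632.5050 ≈ -0.6598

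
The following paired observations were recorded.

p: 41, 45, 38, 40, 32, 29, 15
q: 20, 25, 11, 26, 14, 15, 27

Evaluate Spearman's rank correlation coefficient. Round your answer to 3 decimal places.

0.000

Rank p: 6, 7, 4, 5, 3, 2, 1
Rank q: 4, 5, 1, 6, 2, 3, 7
d = rank(p) − rank(q): 2, 2, 3, -1, 1, -1, -6; Σd² = 56
ρ = 1 − 6Σd² / [n(n²−1)] = 1 − 6×56 / (7×48) = 1 − 336/336 ≈ 0.000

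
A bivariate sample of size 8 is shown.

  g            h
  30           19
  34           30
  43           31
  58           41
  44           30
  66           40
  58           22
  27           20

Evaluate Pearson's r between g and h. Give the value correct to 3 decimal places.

0.694

n = 8, Σg = 360, Σh = 233, Σg² = 17654, Σh² = 7287, Σgh = 11077
nΣgh − ΣgΣh = 88616 − 83880 = 4736
nΣg² − (Σg)² = 141232 − 129600 = 11632; nΣh² − (Σh)² = 58296 − 54289 = 4007
r = 4736 / √(11632 × 4007) = 4736 / 6827.1095 ≈ 0.694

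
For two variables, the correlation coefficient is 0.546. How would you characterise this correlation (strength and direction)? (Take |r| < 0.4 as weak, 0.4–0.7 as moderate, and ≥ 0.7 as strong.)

r = 0.546 > 0 so the relationship is positive.
|r| = 0.546, which falls in the moderate range.

moderate positive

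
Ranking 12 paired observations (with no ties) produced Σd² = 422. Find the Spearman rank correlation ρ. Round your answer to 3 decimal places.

ρ = 1 − 6Σd² / [n(n²−1)] = 1 − 6×422 / (12×143)
  = 1 − 2532/1716 = 1 − 1.4755 ≈ -0.476

-0.476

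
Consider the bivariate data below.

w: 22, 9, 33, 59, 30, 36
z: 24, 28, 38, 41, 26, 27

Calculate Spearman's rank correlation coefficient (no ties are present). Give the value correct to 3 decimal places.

0.543

Rank w: 2, 1, 4, 6, 3, 5
Rank z: 1, 4, 5, 6, 2, 3
d = rank(w) − rank(z): 1, -3, -1, 0, 1, 2; Σd² = 16
ρ = 1 − 6Σd² / [n(n²−1)] = 1 − 6×16 / (6×35) = 1 − 96/210 ≈ 0.543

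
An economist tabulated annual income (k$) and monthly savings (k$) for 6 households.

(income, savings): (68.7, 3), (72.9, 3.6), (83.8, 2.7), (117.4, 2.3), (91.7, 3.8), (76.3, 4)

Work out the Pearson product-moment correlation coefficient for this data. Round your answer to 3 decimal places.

-0.554

n = 6, Σx = 510.8, Σy = 19.4, Σx² = 45069.88, Σy² = 64.98, Σxy = 1618.48
nΣxy − ΣxΣy = 9710.88 − 9909.52 = -198.64
nΣx² − (Σx)² = 270419.28 − 260916.64 = 9502.64; nΣy² − (Σy)² = 389.88 − 376.36 = 13.52
r = -198.64 / √(9502.64 × 13.52) = -198.64 / 358.4351 ≈ -0.554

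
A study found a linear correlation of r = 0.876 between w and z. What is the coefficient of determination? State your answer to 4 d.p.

0.7674

r² = (0.876)² = 0.7674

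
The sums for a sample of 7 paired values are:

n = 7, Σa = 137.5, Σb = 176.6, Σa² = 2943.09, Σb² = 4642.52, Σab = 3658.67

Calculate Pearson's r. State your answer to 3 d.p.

r = (nΣab − ΣaΣb) / √[(nΣa² − (Σa)²)(nΣb² − (Σb)²)]
Numerator: 7×3658.67 − 137.5×176.6 = 1328.19
Denominator: √[(20601.63 − 18906.25)(32497.64 − 31187.56)] = √[1695.38 × 1310.08] = 1490.3300
r = 1328.19 / 1490.3300 ≈ 0.891

0.891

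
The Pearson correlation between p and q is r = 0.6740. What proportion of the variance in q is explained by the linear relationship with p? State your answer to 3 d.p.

r² = (0.6740)² = 0.454

0.454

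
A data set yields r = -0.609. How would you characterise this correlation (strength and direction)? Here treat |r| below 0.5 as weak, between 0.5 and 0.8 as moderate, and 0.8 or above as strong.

moderate negative

r = -0.609 < 0 so the relationship is negative.
|r| = 0.609, which falls in the moderate range.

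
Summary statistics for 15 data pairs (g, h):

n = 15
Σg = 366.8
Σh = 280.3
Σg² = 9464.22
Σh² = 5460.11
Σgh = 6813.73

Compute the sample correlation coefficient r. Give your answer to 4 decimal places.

-0.1223

r = (nΣgh − ΣgΣh) / √[(nΣg² − (Σg)²)(nΣh² − (Σh)²)]
Numerator: 15×6813.73 − 366.8×280.3 = -608.09
Denominator: √[(141963.3 − 134542.24)(81901.65 − 78568.09)] = √[7421.06 × 3333.56] = 4973.7862
r = -608.09 / 4973.7862 ≈ -0.1223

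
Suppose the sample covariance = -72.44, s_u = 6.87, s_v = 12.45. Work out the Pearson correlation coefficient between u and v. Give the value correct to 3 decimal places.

r = Cov(u,v) / (s_u · s_v) = -72.44 / (6.87 × 12.45)
  = -72.44 / 85.5315 ≈ -0.847

-0.847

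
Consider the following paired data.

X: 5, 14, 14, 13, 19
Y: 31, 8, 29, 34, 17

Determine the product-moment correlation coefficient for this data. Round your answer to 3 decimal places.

n = 5, ΣX = 65, ΣY = 119, ΣX² = 947, ΣY² = 3311, ΣXY = 1438
nΣXY − ΣXΣY = 7190 − 7735 = -545
nΣX² − (ΣX)² = 4735 − 4225 = 510; nΣY² − (ΣY)² = 16555 − 14161 = 2394
r = -545 / √(510 × 2394) = -545 / 1104.9615 ≈ -0.493

-0.493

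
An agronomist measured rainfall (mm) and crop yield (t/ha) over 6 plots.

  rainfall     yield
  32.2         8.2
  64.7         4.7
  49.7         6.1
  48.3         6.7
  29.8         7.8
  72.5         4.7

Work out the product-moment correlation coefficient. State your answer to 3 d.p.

n = 6, Σx = 297.2, Σy = 38.2, Σx² = 16170.2, Σy² = 254.36, Σxy = 1768.1
nΣxy − ΣxΣy = 10608.6 − 11353.04 = -744.44
nΣx² − (Σx)² = 97021.2 − 88327.84 = 8693.36; nΣy² − (Σy)² = 1526.16 − 1459.24 = 66.92
r = -744.44 / √(8693.36 × 66.92) = -744.44 / 762.7317 ≈ -0.976

-0.976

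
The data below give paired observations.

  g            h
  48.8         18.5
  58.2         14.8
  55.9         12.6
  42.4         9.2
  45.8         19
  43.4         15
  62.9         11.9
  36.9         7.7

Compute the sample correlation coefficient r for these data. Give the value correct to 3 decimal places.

n = 8, Σg = 394.3, Σh = 108.7, Σg² = 19990.47, Σh² = 1591.59, Σgh = 5412.42
nΣgh − ΣgΣh = 43299.36 − 42860.41 = 438.95
nΣg² − (Σg)² = 159923.76 − 155472.49 = 4451.27; nΣh² − (Σh)² = 12732.72 − 11815.69 = 917.03
r = 438.95 / √(4451.27 × 917.03) = 438.95 / 2020.3832 ≈ 0.217

0.217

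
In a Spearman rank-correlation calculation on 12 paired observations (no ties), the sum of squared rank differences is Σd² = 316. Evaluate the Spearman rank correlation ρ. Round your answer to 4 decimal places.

-0.1049

ρ = 1 − 6Σd² / [n(n²−1)] = 1 − 6×316 / (12×143)
  = 1 − 1896/1716 = 1 − 1.10490 ≈ -0.1049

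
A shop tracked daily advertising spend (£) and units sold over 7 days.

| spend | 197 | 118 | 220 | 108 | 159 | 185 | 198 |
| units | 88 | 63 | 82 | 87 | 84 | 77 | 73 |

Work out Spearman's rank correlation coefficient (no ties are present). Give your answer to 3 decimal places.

-0.071

Rank spend: 5, 2, 7, 1, 3, 4, 6
Rank units: 7, 1, 4, 6, 5, 3, 2
d = rank(spend) − rank(units): -2, 1, 3, -5, -2, 1, 4; Σd² = 60
ρ = 1 − 6Σd² / [n(n²−1)] = 1 − 6×60 / (7×48) = 1 − 360/336 ≈ -0.071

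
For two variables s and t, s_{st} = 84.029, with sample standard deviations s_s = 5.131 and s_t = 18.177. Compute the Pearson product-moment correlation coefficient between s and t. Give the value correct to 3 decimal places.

r = Cov(s,t) / (s_s · s_t) = 84.029 / (5.131 × 18.177)
  = 84.029 / 93.2662 ≈ 0.901

0.901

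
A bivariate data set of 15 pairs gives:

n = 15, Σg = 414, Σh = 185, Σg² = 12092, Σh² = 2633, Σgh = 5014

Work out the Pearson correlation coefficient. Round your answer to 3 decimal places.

-0.190

r = (nΣgh − ΣgΣh) / √[(nΣg² − (Σg)²)(nΣh² − (Σh)²)]
Numerator: 15×5014 − 414×185 = -1380
Denominator: √[(181380 − 171396)(39495 − 34225)] = √[9984 × 5270] = 7253.6667
r = -1380 / 7253.6667 ≈ -0.190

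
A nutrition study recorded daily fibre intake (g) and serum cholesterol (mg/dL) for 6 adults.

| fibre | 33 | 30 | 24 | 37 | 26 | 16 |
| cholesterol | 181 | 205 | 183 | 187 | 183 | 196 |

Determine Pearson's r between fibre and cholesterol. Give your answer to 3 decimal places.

n = 6, Σx = 166, Σy = 1135, Σx² = 4866, Σy² = 215149, Σxy = 31328
nΣxy − ΣxΣy = 187968 − 188410 = -442
nΣx² − (Σx)² = 29196 − 27556 = 1640; nΣy² − (Σy)² = 1290894 − 1288225 = 2669
r = -442 / √(1640 × 2669) = -442 / 2092.1663 ≈ -0.211

-0.211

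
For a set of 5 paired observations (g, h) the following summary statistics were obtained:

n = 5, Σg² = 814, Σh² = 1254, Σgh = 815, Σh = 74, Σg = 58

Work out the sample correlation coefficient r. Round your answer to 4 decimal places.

r = (nΣgh − ΣgΣh) / √[(nΣg² − (Σg)²)(nΣh² − (Σh)²)]
Numerator: 5×815 − 58×74 = -217
Denominator: √[(4070 − 3364)(6270 − 5476)] = √[706 × 794] = 748.7082
r = -217 / 748.7082 ≈ -0.2898

-0.2898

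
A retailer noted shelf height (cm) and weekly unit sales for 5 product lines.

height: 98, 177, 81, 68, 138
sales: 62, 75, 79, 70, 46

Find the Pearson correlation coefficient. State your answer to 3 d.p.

-0.197

n = 5, Σx = 562, Σy = 332, Σx² = 71162, Σy² = 22726, Σxy = 36858
nΣxy − ΣxΣy = 184290 − 186584 = -2294
nΣx² − (Σx)² = 355810 − 315844 = 39966; nΣy² − (Σy)² = 113630 − 110224 = 3406
r = -2294 / √(39966 × 3406) = -2294 / 11667.2274 ≈ -0.197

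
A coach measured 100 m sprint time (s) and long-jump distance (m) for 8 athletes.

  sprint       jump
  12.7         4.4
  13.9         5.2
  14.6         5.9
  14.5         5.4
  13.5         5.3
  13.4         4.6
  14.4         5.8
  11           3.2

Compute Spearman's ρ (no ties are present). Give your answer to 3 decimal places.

0.952

Rank sprint: 2, 5, 8, 7, 4, 3, 6, 1
Rank jump: 2, 4, 8, 6, 5, 3, 7, 1
d = rank(sprint) − rank(jump): 0, 1, 0, 1, -1, 0, -1, 0; Σd² = 4
ρ = 1 − 6Σd² / [n(n²−1)] = 1 − 6×4 / (8×63) = 1 − 24/504 ≈ 0.952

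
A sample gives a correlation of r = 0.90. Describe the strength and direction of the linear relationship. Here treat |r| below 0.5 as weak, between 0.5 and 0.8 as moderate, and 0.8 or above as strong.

strong positive

r = 0.90 > 0 so the relationship is positive.
|r| = 0.90, which falls in the strong range.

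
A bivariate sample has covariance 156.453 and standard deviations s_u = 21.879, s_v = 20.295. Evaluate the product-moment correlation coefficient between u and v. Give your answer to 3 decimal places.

0.352

r = Cov(u,v) / (s_u · s_v) = 156.453 / (21.879 × 20.295)
  = 156.453 / 444.0343 ≈ 0.352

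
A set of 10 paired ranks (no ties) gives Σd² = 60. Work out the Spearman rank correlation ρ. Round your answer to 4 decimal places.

0.6364

ρ = 1 − 6Σd² / [n(n²−1)] = 1 − 6×60 / (10×99)
  = 1 − 360/990 = 1 − 0.36364 ≈ 0.6364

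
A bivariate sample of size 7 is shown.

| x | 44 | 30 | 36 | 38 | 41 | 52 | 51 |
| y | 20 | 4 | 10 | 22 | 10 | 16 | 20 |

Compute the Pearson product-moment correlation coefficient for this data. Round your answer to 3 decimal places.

0.633

n = 7, Σx = 292, Σy = 102, Σx² = 12562, Σy² = 1756, Σxy = 4458
nΣxy − ΣxΣy = 31206 − 29784 = 1422
nΣx² − (Σx)² = 87934 − 85264 = 2670; nΣy² − (Σy)² = 12292 − 10404 = 1888
r = 1422 / √(2670 × 1888) = 1422 / 2245.2082 ≈ 0.633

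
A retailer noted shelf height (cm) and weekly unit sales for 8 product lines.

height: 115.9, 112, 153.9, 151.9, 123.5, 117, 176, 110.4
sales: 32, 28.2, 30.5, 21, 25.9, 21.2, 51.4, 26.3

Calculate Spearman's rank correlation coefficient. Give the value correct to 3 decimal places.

0.190

Rank height: 3, 2, 7, 6, 5, 4, 8, 1
Rank sales: 7, 5, 6, 1, 3, 2, 8, 4
d = rank(height) − rank(sales): -4, -3, 1, 5, 2, 2, 0, -3; Σd² = 68
ρ = 1 − 6Σd² / [n(n²−1)] = 1 − 6×68 / (8×63) = 1 − 408/504 ≈ 0.190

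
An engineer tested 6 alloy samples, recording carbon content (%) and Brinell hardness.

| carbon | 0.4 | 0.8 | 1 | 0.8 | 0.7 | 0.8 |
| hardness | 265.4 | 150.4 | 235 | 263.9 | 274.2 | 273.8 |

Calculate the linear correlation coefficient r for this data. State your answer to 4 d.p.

-0.2840

n = 6, Σx = 4.5, Σy = 1462.7, Σx² = 3.57, Σy² = 368077.61, Σxy = 1083.58
nΣxy − ΣxΣy = 6501.48 − 6582.15 = -80.67
nΣx² − (Σx)² = 21.42 − 20.25 = 1.17; nΣy² − (Σy)² = 2208465.66 − 2139491.29 = 68974.37
r = -80.67 / √(1.17 × 68974.37) = -80.67 / 284.0775 ≈ -0.2840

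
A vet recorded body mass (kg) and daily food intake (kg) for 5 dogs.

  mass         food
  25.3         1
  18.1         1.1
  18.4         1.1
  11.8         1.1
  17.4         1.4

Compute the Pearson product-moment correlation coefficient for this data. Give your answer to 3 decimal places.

n = 5, Σx = 91, Σy = 5.7, Σx² = 1748.26, Σy² = 6.59, Σxy = 102.79
nΣxy − ΣxΣy = 513.95 − 518.7 = -4.75
nΣx² − (Σx)² = 8741.3 − 8281 = 460.3; nΣy² − (Σy)² = 32.95 − 32.49 = 0.46
r = -4.75 / √(460.3 × 0.46) = -4.75 / 14.5512 ≈ -0.326

-0.326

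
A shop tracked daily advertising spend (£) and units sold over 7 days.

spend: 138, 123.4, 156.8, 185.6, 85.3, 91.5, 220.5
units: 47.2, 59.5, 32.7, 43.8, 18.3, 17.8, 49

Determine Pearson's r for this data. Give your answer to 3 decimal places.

n = 7, Σx = 1001.1, Σy = 268.3, Σx² = 157573.75, Σy² = 11808.55, Σxy = 41106.73
nΣxy − ΣxΣy = 287747.11 − 268595.13 = 19151.98
nΣx² − (Σx)² = 1103016.25 − 1002201.21 = 100815.04; nΣy² − (Σy)² = 82659.85 − 71984.89 = 10674.96
r = 19151.98 / √(100815.04 × 10674.96) = 19151.98 / 32805.4343 ≈ 0.584

0.584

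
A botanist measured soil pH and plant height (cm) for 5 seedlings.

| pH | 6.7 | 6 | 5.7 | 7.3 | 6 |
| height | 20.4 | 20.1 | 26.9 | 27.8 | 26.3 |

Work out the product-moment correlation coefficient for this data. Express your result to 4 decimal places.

n = 5, Σx = 31.7, Σy = 121.5, Σx² = 202.67, Σy² = 3008.31, Σxy = 771.35
nΣxy − ΣxΣy = 3856.75 − 3851.55 = 5.2
nΣx² − (Σx)² = 1013.35 − 1004.89 = 8.46; nΣy² − (Σy)² = 15041.55 − 14762.25 = 279.3
r = 5.2 / √(8.46 × 279.3) = 5.2 / 48.6094 ≈ 0.1070

0.1070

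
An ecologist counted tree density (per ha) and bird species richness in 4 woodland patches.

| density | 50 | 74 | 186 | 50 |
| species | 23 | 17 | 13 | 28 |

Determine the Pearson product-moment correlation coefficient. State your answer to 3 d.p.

n = 4, Σx = 360, Σy = 81, Σx² = 45072, Σy² = 1771, Σxy = 6226
nΣxy − ΣxΣy = 24904 − 29160 = -4256
nΣx² − (Σx)² = 180288 − 129600 = 50688; nΣy² − (Σy)² = 7084 − 6561 = 523
r = -4256 / √(50688 × 523) = -4256 / 5148.7692 ≈ -0.827

-0.827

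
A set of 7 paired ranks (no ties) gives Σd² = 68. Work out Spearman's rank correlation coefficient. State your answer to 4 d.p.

ρ = 1 − 6Σd² / [n(n²−1)] = 1 − 6×68 / (7×48)
  = 1 − 408/336 = 1 − 1.21429 ≈ -0.2143

-0.2143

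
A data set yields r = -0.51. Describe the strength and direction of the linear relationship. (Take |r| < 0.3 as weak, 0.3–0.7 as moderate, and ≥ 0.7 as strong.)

r = -0.51 < 0 so the relationship is negative.
|r| = 0.51, which falls in the moderate range.

moderate negative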